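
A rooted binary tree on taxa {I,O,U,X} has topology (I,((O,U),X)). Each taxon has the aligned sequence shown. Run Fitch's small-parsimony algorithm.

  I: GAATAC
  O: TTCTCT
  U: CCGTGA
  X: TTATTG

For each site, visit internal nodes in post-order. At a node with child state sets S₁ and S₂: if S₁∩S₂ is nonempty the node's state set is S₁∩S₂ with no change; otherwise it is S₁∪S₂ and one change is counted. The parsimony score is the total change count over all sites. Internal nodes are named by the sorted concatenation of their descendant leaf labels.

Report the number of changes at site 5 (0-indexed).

site 0, node OU: O={T} ∪ U={C} → {C,T} (+1)
site 0, node OUX: OU={C,T} ∩ X={T} → {T} (+0)
site 0, node IOUX: I={G} ∪ OUX={T} → {G,T} (+1)
site 1, node OU: O={T} ∪ U={C} → {C,T} (+1)
site 1, node OUX: OU={C,T} ∩ X={T} → {T} (+0)
site 1, node IOUX: I={A} ∪ OUX={T} → {A,T} (+1)
site 2, node OU: O={C} ∪ U={G} → {C,G} (+1)
site 2, node OUX: OU={C,G} ∪ X={A} → {A,C,G} (+1)
site 2, node IOUX: I={A} ∩ OUX={A,C,G} → {A} (+0)
site 3, node OU: O={T} ∩ U={T} → {T} (+0)
site 3, node OUX: OU={T} ∩ X={T} → {T} (+0)
site 3, node IOUX: I={T} ∩ OUX={T} → {T} (+0)
site 4, node OU: O={C} ∪ U={G} → {C,G} (+1)
site 4, node OUX: OU={C,G} ∪ X={T} → {C,G,T} (+1)
site 4, node IOUX: I={A} ∪ OUX={C,G,T} → {A,C,G,T} (+1)
site 5, node OU: O={T} ∪ U={A} → {A,T} (+1)
site 5, node OUX: OU={A,T} ∪ X={G} → {A,G,T} (+1)
site 5, node IOUX: I={C} ∪ OUX={A,G,T} → {A,C,G,T} (+1)
per-site changes: [2, 2, 2, 0, 3, 3]; total = 12

3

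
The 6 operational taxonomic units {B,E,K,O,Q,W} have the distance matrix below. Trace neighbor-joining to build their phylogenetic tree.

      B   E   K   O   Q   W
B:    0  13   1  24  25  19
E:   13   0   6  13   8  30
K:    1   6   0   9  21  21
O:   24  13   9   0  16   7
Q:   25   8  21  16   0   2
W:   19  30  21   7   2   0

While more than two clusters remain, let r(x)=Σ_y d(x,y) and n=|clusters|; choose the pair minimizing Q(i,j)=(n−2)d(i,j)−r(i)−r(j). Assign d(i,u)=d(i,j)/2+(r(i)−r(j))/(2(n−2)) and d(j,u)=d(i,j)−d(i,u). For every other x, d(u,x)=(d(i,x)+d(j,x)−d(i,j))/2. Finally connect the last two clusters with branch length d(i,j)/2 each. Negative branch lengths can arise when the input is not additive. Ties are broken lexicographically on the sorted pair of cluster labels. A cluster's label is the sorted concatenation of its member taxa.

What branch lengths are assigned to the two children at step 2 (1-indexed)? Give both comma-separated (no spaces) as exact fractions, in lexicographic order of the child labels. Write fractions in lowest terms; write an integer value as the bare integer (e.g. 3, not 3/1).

37/12,89/12

iteration 1: select Q,W (d=2, Q=-143); attach at lengths (1/8, 15/8); label the merged cluster QW
  updated: d(B,QW)=21, d(E,QW)=18, d(K,QW)=20, d(O,QW)=21/2
iteration 2: select O,QW (d=21/2, Q=-189/2); attach at lengths (37/12, 89/12); label the merged cluster OQW
  updated: d(B,OQW)=69/4, d(E,OQW)=41/4, d(K,OQW)=37/4
iteration 3: select B,K (d=1, Q=-91/2); attach at lengths (17/4, -13/4); label the merged cluster BK
  updated: d(BK,E)=9, d(BK,OQW)=51/4
iteration 4: select BK,E (d=9, Q=-32); attach at lengths (23/4, 13/4); label the merged cluster BEK
  updated: d(BEK,OQW)=7
iteration 5: select BEK,OQW (d=7); attach at lengths (7/2, 7/2); label the merged cluster BEKOQW
final tree: (((B:17/4,K:-13/4):23/4,E:13/4):7/2,(O:37/12,(Q:1/8,W:15/8):89/12):7/2)
total length: 59/2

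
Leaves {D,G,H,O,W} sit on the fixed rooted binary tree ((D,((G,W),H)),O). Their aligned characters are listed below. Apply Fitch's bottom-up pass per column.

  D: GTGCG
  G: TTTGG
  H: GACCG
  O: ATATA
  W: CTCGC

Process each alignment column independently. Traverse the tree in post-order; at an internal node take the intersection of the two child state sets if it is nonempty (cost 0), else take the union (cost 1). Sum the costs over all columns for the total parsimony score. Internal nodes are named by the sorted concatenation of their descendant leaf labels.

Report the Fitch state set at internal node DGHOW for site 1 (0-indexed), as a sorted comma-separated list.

GW@0: {T} ∪ {C} = {C,T} (union, +1)
GHW@0: {C,T} ∪ {G} = {C,G,T} (union, +1)
DGHW@0: {G} ∩ {C,G,T} = {G} (intersection, +0)
DGHOW@0: {G} ∪ {A} = {A,G} (union, +1)
GW@1: {T} ∩ {T} = {T} (intersection, +0)
GHW@1: {T} ∪ {A} = {A,T} (union, +1)
DGHW@1: {T} ∩ {A,T} = {T} (intersection, +0)
DGHOW@1: {T} ∩ {T} = {T} (intersection, +0)
GW@2: {T} ∪ {C} = {C,T} (union, +1)
GHW@2: {C,T} ∩ {C} = {C} (intersection, +0)
DGHW@2: {G} ∪ {C} = {C,G} (union, +1)
DGHOW@2: {C,G} ∪ {A} = {A,C,G} (union, +1)
GW@3: {G} ∩ {G} = {G} (intersection, +0)
GHW@3: {G} ∪ {C} = {C,G} (union, +1)
DGHW@3: {C} ∩ {C,G} = {C} (intersection, +0)
DGHOW@3: {C} ∪ {T} = {C,T} (union, +1)
GW@4: {G} ∪ {C} = {C,G} (union, +1)
GHW@4: {C,G} ∩ {G} = {G} (intersection, +0)
DGHW@4: {G} ∩ {G} = {G} (intersection, +0)
DGHOW@4: {G} ∪ {A} = {A,G} (union, +1)
per-site changes: [3, 1, 3, 2, 2]; total = 11

T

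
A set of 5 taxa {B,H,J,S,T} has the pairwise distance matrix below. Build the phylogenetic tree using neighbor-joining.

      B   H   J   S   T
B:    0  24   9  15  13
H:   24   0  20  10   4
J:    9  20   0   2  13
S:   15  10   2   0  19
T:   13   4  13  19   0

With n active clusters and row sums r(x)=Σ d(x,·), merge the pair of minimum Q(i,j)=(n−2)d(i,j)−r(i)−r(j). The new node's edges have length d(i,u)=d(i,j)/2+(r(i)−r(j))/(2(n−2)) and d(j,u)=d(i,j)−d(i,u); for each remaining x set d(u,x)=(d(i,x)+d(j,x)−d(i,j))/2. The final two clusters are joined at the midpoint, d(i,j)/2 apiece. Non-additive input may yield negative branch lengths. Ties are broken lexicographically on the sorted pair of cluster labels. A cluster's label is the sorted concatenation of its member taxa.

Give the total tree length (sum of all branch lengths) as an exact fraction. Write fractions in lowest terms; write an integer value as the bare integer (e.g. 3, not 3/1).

26

step 1: merge (H,T) at d=4, Q=-95; branch lengths H→7/2, T→1/2; new cluster HT
  updated: d(B,HT)=33/2, d(HT,J)=29/2, d(HT,S)=25/2
step 2: merge (B,HT) at d=33/2, Q=-51; branch lengths B→15/2, HT→9; new cluster BHT
  updated: d(BHT,J)=7/2, d(BHT,S)=11/2
step 3: merge (BHT,J) at d=7/2, Q=-11; branch lengths BHT→7/2, J→0; new cluster BHJT
  updated: d(BHJT,S)=2
step 4: merge (BHJT,S) at d=2; branch lengths BHJT→1, S→1; new cluster BHJST
final tree: (((B:15/2,(H:7/2,T:1/2):9):7/2,J:0):1,S:1)
total length: 26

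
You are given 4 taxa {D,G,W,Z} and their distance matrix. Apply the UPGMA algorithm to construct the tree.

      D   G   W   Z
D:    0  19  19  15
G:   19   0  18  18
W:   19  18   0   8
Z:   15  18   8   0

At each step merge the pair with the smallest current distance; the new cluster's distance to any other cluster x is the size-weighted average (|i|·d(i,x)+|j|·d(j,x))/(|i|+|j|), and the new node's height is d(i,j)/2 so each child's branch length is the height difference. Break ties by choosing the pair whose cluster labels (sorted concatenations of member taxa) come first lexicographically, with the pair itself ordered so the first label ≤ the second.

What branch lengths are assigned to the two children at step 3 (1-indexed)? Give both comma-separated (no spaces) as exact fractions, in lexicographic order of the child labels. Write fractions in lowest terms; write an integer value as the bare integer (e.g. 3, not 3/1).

2/3,55/6

iteration 1: select W,Z (d=8); attach at lengths (4, 4); label the merged cluster WZ
  updated: d(D,WZ)=17, d(G,WZ)=18
iteration 2: select D,WZ (d=17); attach at lengths (17/2, 9/2); label the merged cluster DWZ
  updated: d(DWZ,G)=55/3
iteration 3: select DWZ,G (d=55/3); attach at lengths (2/3, 55/6); label the merged cluster DGWZ
final tree: ((D:17/2,(W:4,Z:4):9/2):2/3,G:55/6)
total length: 185/6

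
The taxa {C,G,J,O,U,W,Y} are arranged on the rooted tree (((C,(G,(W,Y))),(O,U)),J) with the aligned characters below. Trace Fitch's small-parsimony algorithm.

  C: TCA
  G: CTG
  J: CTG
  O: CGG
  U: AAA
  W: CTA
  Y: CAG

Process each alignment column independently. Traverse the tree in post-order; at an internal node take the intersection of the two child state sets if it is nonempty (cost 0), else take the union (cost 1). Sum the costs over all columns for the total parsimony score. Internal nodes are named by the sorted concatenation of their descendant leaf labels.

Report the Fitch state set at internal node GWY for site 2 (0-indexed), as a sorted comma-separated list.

WY@0: {C} ∩ {C} = {C} (intersection, +0)
GWY@0: {C} ∩ {C} = {C} (intersection, +0)
CGWY@0: {T} ∪ {C} = {C,T} (union, +1)
OU@0: {C} ∪ {A} = {A,C} (union, +1)
CGOUWY@0: {C,T} ∩ {A,C} = {C} (intersection, +0)
CGJOUWY@0: {C} ∩ {C} = {C} (intersection, +0)
WY@1: {T} ∪ {A} = {A,T} (union, +1)
GWY@1: {T} ∩ {A,T} = {T} (intersection, +0)
CGWY@1: {C} ∪ {T} = {C,T} (union, +1)
OU@1: {G} ∪ {A} = {A,G} (union, +1)
CGOUWY@1: {C,T} ∪ {A,G} = {A,C,G,T} (union, +1)
CGJOUWY@1: {A,C,G,T} ∩ {T} = {T} (intersection, +0)
WY@2: {A} ∪ {G} = {A,G} (union, +1)
GWY@2: {G} ∩ {A,G} = {G} (intersection, +0)
CGWY@2: {A} ∪ {G} = {A,G} (union, +1)
OU@2: {G} ∪ {A} = {A,G} (union, +1)
CGOUWY@2: {A,G} ∩ {A,G} = {A,G} (intersection, +0)
CGJOUWY@2: {A,G} ∩ {G} = {G} (intersection, +0)
per-site changes: [2, 4, 3]; total = 9

G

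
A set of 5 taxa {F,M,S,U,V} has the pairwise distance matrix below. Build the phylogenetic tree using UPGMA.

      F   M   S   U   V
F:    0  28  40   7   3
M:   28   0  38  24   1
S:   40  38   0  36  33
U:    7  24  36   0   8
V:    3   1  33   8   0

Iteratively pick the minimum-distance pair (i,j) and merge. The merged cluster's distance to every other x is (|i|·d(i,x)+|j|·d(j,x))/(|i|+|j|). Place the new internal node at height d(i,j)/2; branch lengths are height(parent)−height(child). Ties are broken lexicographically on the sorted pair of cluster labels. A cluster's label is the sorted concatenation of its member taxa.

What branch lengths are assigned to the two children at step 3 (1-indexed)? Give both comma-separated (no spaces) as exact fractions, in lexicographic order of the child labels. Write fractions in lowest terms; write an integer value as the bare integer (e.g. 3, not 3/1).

35/8,59/8

iteration 1: select M,V (d=1); attach at lengths (1/2, 1/2); label the merged cluster MV
  updated: d(F,MV)=31/2, d(MV,S)=71/2, d(MV,U)=16
iteration 2: select F,U (d=7); attach at lengths (7/2, 7/2); label the merged cluster FU
  updated: d(FU,MV)=63/4, d(FU,S)=38
iteration 3: select FU,MV (d=63/4); attach at lengths (35/8, 59/8); label the merged cluster FMUV
  updated: d(FMUV,S)=147/4
iteration 4: select FMUV,S (d=147/4); attach at lengths (21/2, 147/8); label the merged cluster FMSUV
final tree: (((F:7/2,U:7/2):35/8,(M:1/2,V:1/2):59/8):21/2,S:147/8)
total length: 389/8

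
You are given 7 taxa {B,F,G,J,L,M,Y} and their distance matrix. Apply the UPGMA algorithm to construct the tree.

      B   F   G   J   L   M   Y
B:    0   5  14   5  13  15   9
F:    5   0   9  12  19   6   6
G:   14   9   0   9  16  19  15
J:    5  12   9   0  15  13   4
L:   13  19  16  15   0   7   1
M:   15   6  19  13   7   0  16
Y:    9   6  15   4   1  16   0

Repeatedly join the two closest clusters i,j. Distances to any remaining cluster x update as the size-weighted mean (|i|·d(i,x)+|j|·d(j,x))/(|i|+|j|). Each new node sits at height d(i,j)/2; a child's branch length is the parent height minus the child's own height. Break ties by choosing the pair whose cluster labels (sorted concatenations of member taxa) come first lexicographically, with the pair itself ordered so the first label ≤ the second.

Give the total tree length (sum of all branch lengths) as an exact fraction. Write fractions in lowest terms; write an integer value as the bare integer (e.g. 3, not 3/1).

185/6

step 1: merge (L,Y) at d=1; branch lengths L→1/2, Y→1/2; new cluster LY
  updated: d(B,LY)=11, d(F,LY)=25/2, d(G,LY)=31/2, d(J,LY)=19/2, d(LY,M)=23/2
step 2: merge (B,F) at d=5; branch lengths B→5/2, F→5/2; new cluster BF
  updated: d(BF,G)=23/2, d(BF,J)=17/2, d(BF,LY)=47/4, d(BF,M)=21/2
step 3: merge (BF,J) at d=17/2; branch lengths BF→7/4, J→17/4; new cluster BFJ
  updated: d(BFJ,G)=32/3, d(BFJ,LY)=11, d(BFJ,M)=34/3
step 4: merge (BFJ,G) at d=32/3; branch lengths BFJ→13/12, G→16/3; new cluster BFGJ
  updated: d(BFGJ,LY)=97/8, d(BFGJ,M)=53/4
step 5: merge (LY,M) at d=23/2; branch lengths LY→21/4, M→23/4; new cluster LMY
  updated: d(BFGJ,LMY)=25/2
step 6: merge (BFGJ,LMY) at d=25/2; branch lengths BFGJ→11/12, LMY→1/2; new cluster BFGJLMY
final tree: ((((B:5/2,F:5/2):7/4,J:17/4):13/12,G:16/3):11/12,((L:1/2,Y:1/2):21/4,M:23/4):1/2)
total length: 185/6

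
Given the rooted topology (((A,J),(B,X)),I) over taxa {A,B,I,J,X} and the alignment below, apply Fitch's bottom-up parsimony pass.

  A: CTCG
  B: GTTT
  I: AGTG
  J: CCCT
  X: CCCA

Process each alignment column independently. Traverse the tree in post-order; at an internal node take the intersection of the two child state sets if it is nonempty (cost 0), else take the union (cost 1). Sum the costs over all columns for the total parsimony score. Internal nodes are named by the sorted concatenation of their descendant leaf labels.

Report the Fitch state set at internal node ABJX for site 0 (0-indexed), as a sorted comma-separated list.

C

site 0, node AJ: A={C} ∩ J={C} → {C} (+0)
site 0, node BX: B={G} ∪ X={C} → {C,G} (+1)
site 0, node ABJX: AJ={C} ∩ BX={C,G} → {C} (+0)
site 0, node ABIJX: ABJX={C} ∪ I={A} → {A,C} (+1)
site 1, node AJ: A={T} ∪ J={C} → {C,T} (+1)
site 1, node BX: B={T} ∪ X={C} → {C,T} (+1)
site 1, node ABJX: AJ={C,T} ∩ BX={C,T} → {C,T} (+0)
site 1, node ABIJX: ABJX={C,T} ∪ I={G} → {C,G,T} (+1)
site 2, node AJ: A={C} ∩ J={C} → {C} (+0)
site 2, node BX: B={T} ∪ X={C} → {C,T} (+1)
site 2, node ABJX: AJ={C} ∩ BX={C,T} → {C} (+0)
site 2, node ABIJX: ABJX={C} ∪ I={T} → {C,T} (+1)
site 3, node AJ: A={G} ∪ J={T} → {G,T} (+1)
site 3, node BX: B={T} ∪ X={A} → {A,T} (+1)
site 3, node ABJX: AJ={G,T} ∩ BX={A,T} → {T} (+0)
site 3, node ABIJX: ABJX={T} ∪ I={G} → {G,T} (+1)
per-site changes: [2, 3, 2, 3]; total = 10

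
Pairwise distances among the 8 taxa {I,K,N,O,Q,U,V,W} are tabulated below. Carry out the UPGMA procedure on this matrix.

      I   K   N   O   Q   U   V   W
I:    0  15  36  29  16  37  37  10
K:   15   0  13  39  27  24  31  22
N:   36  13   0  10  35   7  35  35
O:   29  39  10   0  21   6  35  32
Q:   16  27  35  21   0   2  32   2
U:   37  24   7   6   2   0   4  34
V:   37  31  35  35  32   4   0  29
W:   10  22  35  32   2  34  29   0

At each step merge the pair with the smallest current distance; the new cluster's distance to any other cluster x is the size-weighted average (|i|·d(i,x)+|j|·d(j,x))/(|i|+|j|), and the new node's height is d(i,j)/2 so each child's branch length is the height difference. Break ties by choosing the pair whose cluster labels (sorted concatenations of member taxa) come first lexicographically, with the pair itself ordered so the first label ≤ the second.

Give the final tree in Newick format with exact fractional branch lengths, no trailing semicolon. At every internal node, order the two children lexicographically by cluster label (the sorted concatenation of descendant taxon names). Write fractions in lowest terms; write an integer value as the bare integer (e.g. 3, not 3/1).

1. join Q+U (d=2) ⇒ QU; edges |Q|=1, |U|=1
  updated: d(I,QU)=53/2, d(K,QU)=51/2, d(N,QU)=21, d(O,QU)=27/2, d(QU,V)=18, d(QU,W)=18
2. join I+W (d=10) ⇒ IW; edges |I|=5, |W|=5
  updated: d(IW,K)=37/2, d(IW,N)=71/2, d(IW,O)=61/2, d(IW,QU)=89/4, d(IW,V)=33
3. join N+O (d=10) ⇒ NO; edges |N|=5, |O|=5
  updated: d(IW,NO)=33, d(K,NO)=26, d(NO,QU)=69/4, d(NO,V)=35
4. join NO+QU (d=69/4) ⇒ NOQU; edges |NO|=29/8, |QU|=61/8
  updated: d(IW,NOQU)=221/8, d(K,NOQU)=103/4, d(NOQU,V)=53/2
5. join IW+K (d=37/2) ⇒ IKW; edges |IW|=17/4, |K|=37/4
  updated: d(IKW,NOQU)=27, d(IKW,V)=97/3
6. join NOQU+V (d=53/2) ⇒ NOQUV; edges |NOQU|=37/8, |V|=53/4
  updated: d(IKW,NOQUV)=421/15
7. join IKW+NOQUV (d=421/15) ⇒ IKNOQUVW; edges |IKW|=287/60, |NOQUV|=47/60
final tree: (((I:5,W:5):17/4,K:37/4):287/60,(((N:5,O:5):29/8,(Q:1,U:1):61/8):37/8,V:53/4):47/60)
total length: 8423/120

(((I:5,W:5):17/4,K:37/4):287/60,(((N:5,O:5):29/8,(Q:1,U:1):61/8):37/8,V:53/4):47/60)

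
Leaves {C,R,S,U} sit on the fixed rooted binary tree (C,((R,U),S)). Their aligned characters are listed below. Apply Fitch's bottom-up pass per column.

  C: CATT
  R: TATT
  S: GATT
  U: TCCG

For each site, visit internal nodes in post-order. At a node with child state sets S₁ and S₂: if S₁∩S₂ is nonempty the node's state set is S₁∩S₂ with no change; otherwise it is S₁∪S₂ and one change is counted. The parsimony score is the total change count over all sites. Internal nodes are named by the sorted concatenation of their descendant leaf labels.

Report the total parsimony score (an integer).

5

RU@0: {T} ∩ {T} = {T} (intersection, +0)
RSU@0: {T} ∪ {G} = {G,T} (union, +1)
CRSU@0: {C} ∪ {G,T} = {C,G,T} (union, +1)
RU@1: {A} ∪ {C} = {A,C} (union, +1)
RSU@1: {A,C} ∩ {A} = {A} (intersection, +0)
CRSU@1: {A} ∩ {A} = {A} (intersection, +0)
RU@2: {T} ∪ {C} = {C,T} (union, +1)
RSU@2: {C,T} ∩ {T} = {T} (intersection, +0)
CRSU@2: {T} ∩ {T} = {T} (intersection, +0)
RU@3: {T} ∪ {G} = {G,T} (union, +1)
RSU@3: {G,T} ∩ {T} = {T} (intersection, +0)
CRSU@3: {T} ∩ {T} = {T} (intersection, +0)
per-site changes: [2, 1, 1, 1]; total = 5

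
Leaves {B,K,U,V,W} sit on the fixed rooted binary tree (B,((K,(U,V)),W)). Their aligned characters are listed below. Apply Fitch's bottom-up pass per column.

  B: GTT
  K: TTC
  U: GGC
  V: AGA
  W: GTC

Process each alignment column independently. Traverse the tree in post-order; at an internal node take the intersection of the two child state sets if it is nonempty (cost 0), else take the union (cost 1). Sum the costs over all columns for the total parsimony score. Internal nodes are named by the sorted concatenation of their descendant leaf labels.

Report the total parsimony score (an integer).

site 0, node UV: U={G} ∪ V={A} → {A,G} (+1)
site 0, node KUV: K={T} ∪ UV={A,G} → {A,G,T} (+1)
site 0, node KUVW: KUV={A,G,T} ∩ W={G} → {G} (+0)
site 0, node BKUVW: B={G} ∩ KUVW={G} → {G} (+0)
site 1, node UV: U={G} ∩ V={G} → {G} (+0)
site 1, node KUV: K={T} ∪ UV={G} → {G,T} (+1)
site 1, node KUVW: KUV={G,T} ∩ W={T} → {T} (+0)
site 1, node BKUVW: B={T} ∩ KUVW={T} → {T} (+0)
site 2, node UV: U={C} ∪ V={A} → {A,C} (+1)
site 2, node KUV: K={C} ∩ UV={A,C} → {C} (+0)
site 2, node KUVW: KUV={C} ∩ W={C} → {C} (+0)
site 2, node BKUVW: B={T} ∪ KUVW={C} → {C,T} (+1)
per-site changes: [2, 1, 2]; total = 5

5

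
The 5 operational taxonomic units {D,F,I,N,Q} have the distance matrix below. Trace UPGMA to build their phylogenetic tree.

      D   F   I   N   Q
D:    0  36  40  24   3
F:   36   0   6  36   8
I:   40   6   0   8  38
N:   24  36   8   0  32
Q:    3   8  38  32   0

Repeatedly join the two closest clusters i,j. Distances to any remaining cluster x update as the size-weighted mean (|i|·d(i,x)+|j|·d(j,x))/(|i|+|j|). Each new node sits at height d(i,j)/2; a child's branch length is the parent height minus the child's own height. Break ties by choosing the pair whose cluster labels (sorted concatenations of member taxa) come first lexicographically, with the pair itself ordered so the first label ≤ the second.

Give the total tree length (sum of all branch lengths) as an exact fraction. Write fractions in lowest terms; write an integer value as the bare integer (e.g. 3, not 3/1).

step 1: merge (D,Q) at d=3; branch lengths D→3/2, Q→3/2; new cluster DQ
  updated: d(DQ,F)=22, d(DQ,I)=39, d(DQ,N)=28
step 2: merge (F,I) at d=6; branch lengths F→3, I→3; new cluster FI
  updated: d(DQ,FI)=61/2, d(FI,N)=22
step 3: merge (FI,N) at d=22; branch lengths FI→8, N→11; new cluster FIN
  updated: d(DQ,FIN)=89/3
step 4: merge (DQ,FIN) at d=89/3; branch lengths DQ→40/3, FIN→23/6; new cluster DFINQ
final tree: ((D:3/2,Q:3/2):40/3,((F:3,I:3):8,N:11):23/6)
total length: 271/6

271/6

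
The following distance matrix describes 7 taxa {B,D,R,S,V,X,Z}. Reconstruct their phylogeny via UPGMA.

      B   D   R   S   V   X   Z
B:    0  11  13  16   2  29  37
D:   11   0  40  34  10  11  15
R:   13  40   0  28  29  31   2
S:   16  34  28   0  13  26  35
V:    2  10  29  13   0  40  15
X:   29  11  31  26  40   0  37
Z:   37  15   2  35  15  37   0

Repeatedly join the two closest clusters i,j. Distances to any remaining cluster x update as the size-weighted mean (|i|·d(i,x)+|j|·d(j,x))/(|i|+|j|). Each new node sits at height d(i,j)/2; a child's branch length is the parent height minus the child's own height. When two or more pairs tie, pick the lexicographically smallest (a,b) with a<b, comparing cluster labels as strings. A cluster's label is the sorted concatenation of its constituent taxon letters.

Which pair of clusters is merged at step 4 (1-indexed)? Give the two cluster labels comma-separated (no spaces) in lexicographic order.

BDV,S

iteration 1: select B,V (d=2); attach at lengths (1, 1); label the merged cluster BV
  updated: d(BV,D)=21/2, d(BV,R)=21, d(BV,S)=29/2, d(BV,X)=69/2, d(BV,Z)=26
iteration 2: select R,Z (d=2); attach at lengths (1, 1); label the merged cluster RZ
  updated: d(BV,RZ)=47/2, d(D,RZ)=55/2, d(RZ,S)=63/2, d(RZ,X)=34
iteration 3: select BV,D (d=21/2); attach at lengths (17/4, 21/4); label the merged cluster BDV
  updated: d(BDV,RZ)=149/6, d(BDV,S)=21, d(BDV,X)=80/3
iteration 4: select BDV,S (d=21); attach at lengths (21/4, 21/2); label the merged cluster BDSV
  updated: d(BDSV,RZ)=53/2, d(BDSV,X)=53/2
iteration 5: select BDSV,RZ (d=53/2); attach at lengths (11/4, 49/4); label the merged cluster BDRSVZ
  updated: d(BDRSVZ,X)=29
iteration 6: select BDRSVZ,X (d=29); attach at lengths (5/4, 29/2); label the merged cluster BDRSVXZ
final tree: (((((B:1,V:1):17/4,D:21/4):21/4,S:21/2):11/4,(R:1,Z:1):49/4):5/4,X:29/2)
total length: 60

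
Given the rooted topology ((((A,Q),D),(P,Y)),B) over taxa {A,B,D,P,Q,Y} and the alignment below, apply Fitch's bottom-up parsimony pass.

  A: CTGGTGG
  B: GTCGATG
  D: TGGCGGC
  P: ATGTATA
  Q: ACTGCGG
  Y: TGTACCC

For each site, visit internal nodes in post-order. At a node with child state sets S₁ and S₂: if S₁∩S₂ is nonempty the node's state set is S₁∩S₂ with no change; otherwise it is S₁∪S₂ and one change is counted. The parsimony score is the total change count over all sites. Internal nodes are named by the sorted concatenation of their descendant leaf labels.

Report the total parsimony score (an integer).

22

AQ@0: {C} ∪ {A} = {A,C} (union, +1)
ADQ@0: {A,C} ∪ {T} = {A,C,T} (union, +1)
PY@0: {A} ∪ {T} = {A,T} (union, +1)
ADPQY@0: {A,C,T} ∩ {A,T} = {A,T} (intersection, +0)
ABDPQY@0: {A,T} ∪ {G} = {A,G,T} (union, +1)
AQ@1: {T} ∪ {C} = {C,T} (union, +1)
ADQ@1: {C,T} ∪ {G} = {C,G,T} (union, +1)
PY@1: {T} ∪ {G} = {G,T} (union, +1)
ADPQY@1: {C,G,T} ∩ {G,T} = {G,T} (intersection, +0)
ABDPQY@1: {G,T} ∩ {T} = {T} (intersection, +0)
AQ@2: {G} ∪ {T} = {G,T} (union, +1)
ADQ@2: {G,T} ∩ {G} = {G} (intersection, +0)
PY@2: {G} ∪ {T} = {G,T} (union, +1)
ADPQY@2: {G} ∩ {G,T} = {G} (intersection, +0)
ABDPQY@2: {G} ∪ {C} = {C,G} (union, +1)
AQ@3: {G} ∩ {G} = {G} (intersection, +0)
ADQ@3: {G} ∪ {C} = {C,G} (union, +1)
PY@3: {T} ∪ {A} = {A,T} (union, +1)
ADPQY@3: {C,G} ∪ {A,T} = {A,C,G,T} (union, +1)
ABDPQY@3: {A,C,G,T} ∩ {G} = {G} (intersection, +0)
AQ@4: {T} ∪ {C} = {C,T} (union, +1)
ADQ@4: {C,T} ∪ {G} = {C,G,T} (union, +1)
PY@4: {A} ∪ {C} = {A,C} (union, +1)
ADPQY@4: {C,G,T} ∩ {A,C} = {C} (intersection, +0)
ABDPQY@4: {C} ∪ {A} = {A,C} (union, +1)
AQ@5: {G} ∩ {G} = {G} (intersection, +0)
ADQ@5: {G} ∩ {G} = {G} (intersection, +0)
PY@5: {T} ∪ {C} = {C,T} (union, +1)
ADPQY@5: {G} ∪ {C,T} = {C,G,T} (union, +1)
ABDPQY@5: {C,G,T} ∩ {T} = {T} (intersection, +0)
AQ@6: {G} ∩ {G} = {G} (intersection, +0)
ADQ@6: {G} ∪ {C} = {C,G} (union, +1)
PY@6: {A} ∪ {C} = {A,C} (union, +1)
ADPQY@6: {C,G} ∩ {A,C} = {C} (intersection, +0)
ABDPQY@6: {C} ∪ {G} = {C,G} (union, +1)
per-site changes: [4, 3, 3, 3, 4, 2, 3]; total = 22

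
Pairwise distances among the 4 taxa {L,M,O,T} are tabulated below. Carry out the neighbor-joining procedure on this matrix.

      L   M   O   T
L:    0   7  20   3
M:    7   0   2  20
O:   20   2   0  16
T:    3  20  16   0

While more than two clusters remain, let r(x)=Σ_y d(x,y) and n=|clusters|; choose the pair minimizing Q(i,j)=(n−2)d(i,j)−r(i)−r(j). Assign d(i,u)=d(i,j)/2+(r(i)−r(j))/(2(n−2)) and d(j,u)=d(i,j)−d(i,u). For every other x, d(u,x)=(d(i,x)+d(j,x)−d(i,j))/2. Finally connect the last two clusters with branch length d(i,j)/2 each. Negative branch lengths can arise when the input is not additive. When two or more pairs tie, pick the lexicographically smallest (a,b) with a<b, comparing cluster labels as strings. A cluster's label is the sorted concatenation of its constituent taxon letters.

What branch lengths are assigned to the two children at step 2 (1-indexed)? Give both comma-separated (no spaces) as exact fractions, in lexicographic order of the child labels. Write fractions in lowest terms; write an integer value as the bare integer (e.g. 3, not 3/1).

step 1: merge (L,T) at d=3, Q=-63; branch lengths L→-3/4, T→15/4; new cluster LT
  updated: d(LT,M)=12, d(LT,O)=33/2
step 2: merge (LT,M) at d=12, Q=-61/2; branch lengths LT→53/4, M→-5/4; new cluster LMT
  updated: d(LMT,O)=13/4
step 3: merge (LMT,O) at d=13/4; branch lengths LMT→13/8, O→13/8; new cluster LMOT
final tree: (((L:-3/4,T:15/4):53/4,M:-5/4):13/8,O:13/8)
total length: 73/4

53/4,-5/4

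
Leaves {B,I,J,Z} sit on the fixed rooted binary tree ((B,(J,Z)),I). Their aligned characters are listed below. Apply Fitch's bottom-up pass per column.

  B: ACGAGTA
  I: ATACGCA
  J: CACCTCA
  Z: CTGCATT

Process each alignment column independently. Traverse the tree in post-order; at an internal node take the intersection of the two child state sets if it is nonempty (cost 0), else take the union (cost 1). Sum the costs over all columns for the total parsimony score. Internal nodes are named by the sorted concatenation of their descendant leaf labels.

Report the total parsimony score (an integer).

11

site 0, node JZ: J={C} ∩ Z={C} → {C} (+0)
site 0, node BJZ: B={A} ∪ JZ={C} → {A,C} (+1)
site 0, node BIJZ: BJZ={A,C} ∩ I={A} → {A} (+0)
site 1, node JZ: J={A} ∪ Z={T} → {A,T} (+1)
site 1, node BJZ: B={C} ∪ JZ={A,T} → {A,C,T} (+1)
site 1, node BIJZ: BJZ={A,C,T} ∩ I={T} → {T} (+0)
site 2, node JZ: J={C} ∪ Z={G} → {C,G} (+1)
site 2, node BJZ: B={G} ∩ JZ={C,G} → {G} (+0)
site 2, node BIJZ: BJZ={G} ∪ I={A} → {A,G} (+1)
site 3, node JZ: J={C} ∩ Z={C} → {C} (+0)
site 3, node BJZ: B={A} ∪ JZ={C} → {A,C} (+1)
site 3, node BIJZ: BJZ={A,C} ∩ I={C} → {C} (+0)
site 4, node JZ: J={T} ∪ Z={A} → {A,T} (+1)
site 4, node BJZ: B={G} ∪ JZ={A,T} → {A,G,T} (+1)
site 4, node BIJZ: BJZ={A,G,T} ∩ I={G} → {G} (+0)
site 5, node JZ: J={C} ∪ Z={T} → {C,T} (+1)
site 5, node BJZ: B={T} ∩ JZ={C,T} → {T} (+0)
site 5, node BIJZ: BJZ={T} ∪ I={C} → {C,T} (+1)
site 6, node JZ: J={A} ∪ Z={T} → {A,T} (+1)
site 6, node BJZ: B={A} ∩ JZ={A,T} → {A} (+0)
site 6, node BIJZ: BJZ={A} ∩ I={A} → {A} (+0)
per-site changes: [1, 2, 2, 1, 2, 2, 1]; total = 11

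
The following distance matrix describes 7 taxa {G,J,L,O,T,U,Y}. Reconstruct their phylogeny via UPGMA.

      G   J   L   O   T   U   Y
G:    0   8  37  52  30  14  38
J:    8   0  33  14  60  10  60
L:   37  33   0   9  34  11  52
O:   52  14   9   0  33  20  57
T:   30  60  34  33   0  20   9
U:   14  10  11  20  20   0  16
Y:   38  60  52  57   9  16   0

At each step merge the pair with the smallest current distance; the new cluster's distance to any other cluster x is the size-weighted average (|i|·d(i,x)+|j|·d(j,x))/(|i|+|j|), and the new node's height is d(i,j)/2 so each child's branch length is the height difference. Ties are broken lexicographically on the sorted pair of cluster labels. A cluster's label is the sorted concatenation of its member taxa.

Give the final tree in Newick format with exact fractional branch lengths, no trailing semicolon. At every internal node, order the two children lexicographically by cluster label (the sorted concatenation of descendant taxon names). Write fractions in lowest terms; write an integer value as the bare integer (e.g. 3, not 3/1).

step 1: merge (G,J) at d=8; branch lengths G→4, J→4; new cluster GJ
  updated: d(GJ,L)=35, d(GJ,O)=33, d(GJ,T)=45, d(GJ,U)=12, d(GJ,Y)=49
step 2: merge (L,O) at d=9; branch lengths L→9/2, O→9/2; new cluster LO
  updated: d(GJ,LO)=34, d(LO,T)=67/2, d(LO,U)=31/2, d(LO,Y)=109/2
step 3: merge (T,Y) at d=9; branch lengths T→9/2, Y→9/2; new cluster TY
  updated: d(GJ,TY)=47, d(LO,TY)=44, d(TY,U)=18
step 4: merge (GJ,U) at d=12; branch lengths GJ→2, U→6; new cluster GJU
  updated: d(GJU,LO)=167/6, d(GJU,TY)=112/3
step 5: merge (GJU,LO) at d=167/6; branch lengths GJU→95/12, LO→113/12; new cluster GJLOU
  updated: d(GJLOU,TY)=40
step 6: merge (GJLOU,TY) at d=40; branch lengths GJLOU→73/12, TY→31/2; new cluster GJLOTUY
final tree: ((((G:4,J:4):2,U:6):95/12,(L:9/2,O:9/2):113/12):73/12,(T:9/2,Y:9/2):31/2)
total length: 875/12

((((G:4,J:4):2,U:6):95/12,(L:9/2,O:9/2):113/12):73/12,(T:9/2,Y:9/2):31/2)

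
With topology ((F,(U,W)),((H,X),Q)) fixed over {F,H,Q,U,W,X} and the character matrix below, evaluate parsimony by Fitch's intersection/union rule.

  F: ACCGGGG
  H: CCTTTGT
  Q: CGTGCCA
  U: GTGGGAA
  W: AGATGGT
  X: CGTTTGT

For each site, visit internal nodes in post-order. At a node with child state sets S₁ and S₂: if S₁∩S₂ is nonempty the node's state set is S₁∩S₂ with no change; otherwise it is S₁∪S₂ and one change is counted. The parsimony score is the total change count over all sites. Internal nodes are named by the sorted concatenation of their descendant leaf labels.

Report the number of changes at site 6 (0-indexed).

3

site 0, node UW: U={G} ∪ W={A} → {A,G} (+1)
site 0, node FUW: F={A} ∩ UW={A,G} → {A} (+0)
site 0, node HX: H={C} ∩ X={C} → {C} (+0)
site 0, node HQX: HX={C} ∩ Q={C} → {C} (+0)
site 0, node FHQUWX: FUW={A} ∪ HQX={C} → {A,C} (+1)
site 1, node UW: U={T} ∪ W={G} → {G,T} (+1)
site 1, node FUW: F={C} ∪ UW={G,T} → {C,G,T} (+1)
site 1, node HX: H={C} ∪ X={G} → {C,G} (+1)
site 1, node HQX: HX={C,G} ∩ Q={G} → {G} (+0)
site 1, node FHQUWX: FUW={C,G,T} ∩ HQX={G} → {G} (+0)
site 2, node UW: U={G} ∪ W={A} → {A,G} (+1)
site 2, node FUW: F={C} ∪ UW={A,G} → {A,C,G} (+1)
site 2, node HX: H={T} ∩ X={T} → {T} (+0)
site 2, node HQX: HX={T} ∩ Q={T} → {T} (+0)
site 2, node FHQUWX: FUW={A,C,G} ∪ HQX={T} → {A,C,G,T} (+1)
site 3, node UW: U={G} ∪ W={T} → {G,T} (+1)
site 3, node FUW: F={G} ∩ UW={G,T} → {G} (+0)
site 3, node HX: H={T} ∩ X={T} → {T} (+0)
site 3, node HQX: HX={T} ∪ Q={G} → {G,T} (+1)
site 3, node FHQUWX: FUW={G} ∩ HQX={G,T} → {G} (+0)
site 4, node UW: U={G} ∩ W={G} → {G} (+0)
site 4, node FUW: F={G} ∩ UW={G} → {G} (+0)
site 4, node HX: H={T} ∩ X={T} → {T} (+0)
site 4, node HQX: HX={T} ∪ Q={C} → {C,T} (+1)
site 4, node FHQUWX: FUW={G} ∪ HQX={C,T} → {C,G,T} (+1)
site 5, node UW: U={A} ∪ W={G} → {A,G} (+1)
site 5, node FUW: F={G} ∩ UW={A,G} → {G} (+0)
site 5, node HX: H={G} ∩ X={G} → {G} (+0)
site 5, node HQX: HX={G} ∪ Q={C} → {C,G} (+1)
site 5, node FHQUWX: FUW={G} ∩ HQX={C,G} → {G} (+0)
site 6, node UW: U={A} ∪ W={T} → {A,T} (+1)
site 6, node FUW: F={G} ∪ UW={A,T} → {A,G,T} (+1)
site 6, node HX: H={T} ∩ X={T} → {T} (+0)
site 6, node HQX: HX={T} ∪ Q={A} → {A,T} (+1)
site 6, node FHQUWX: FUW={A,G,T} ∩ HQX={A,T} → {A,T} (+0)
per-site changes: [2, 3, 3, 2, 2, 2, 3]; total = 17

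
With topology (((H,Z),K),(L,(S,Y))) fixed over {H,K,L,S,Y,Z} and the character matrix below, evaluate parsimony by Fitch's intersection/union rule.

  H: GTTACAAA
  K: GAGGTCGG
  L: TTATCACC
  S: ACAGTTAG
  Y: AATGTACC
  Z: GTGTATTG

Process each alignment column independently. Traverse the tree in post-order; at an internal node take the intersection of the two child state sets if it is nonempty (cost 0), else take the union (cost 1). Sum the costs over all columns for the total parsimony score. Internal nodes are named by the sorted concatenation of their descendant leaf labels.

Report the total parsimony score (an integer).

24

[col 0] HZ: children H:{G}, Z:{G} ∩→ {G}; cost 0
[col 0] HKZ: children HZ:{G}, K:{G} ∩→ {G}; cost 0
[col 0] SY: children S:{A}, Y:{A} ∩→ {A}; cost 0
[col 0] LSY: children L:{T}, SY:{A} ∪→ {A,T}; cost 1
[col 0] HKLSYZ: children HKZ:{G}, LSY:{A,T} ∪→ {A,G,T}; cost 1
[col 1] HZ: children H:{T}, Z:{T} ∩→ {T}; cost 0
[col 1] HKZ: children HZ:{T}, K:{A} ∪→ {A,T}; cost 1
[col 1] SY: children S:{C}, Y:{A} ∪→ {A,C}; cost 1
[col 1] LSY: children L:{T}, SY:{A,C} ∪→ {A,C,T}; cost 1
[col 1] HKLSYZ: children HKZ:{A,T}, LSY:{A,C,T} ∩→ {A,T}; cost 0
[col 2] HZ: children H:{T}, Z:{G} ∪→ {G,T}; cost 1
[col 2] HKZ: children HZ:{G,T}, K:{G} ∩→ {G}; cost 0
[col 2] SY: children S:{A}, Y:{T} ∪→ {A,T}; cost 1
[col 2] LSY: children L:{A}, SY:{A,T} ∩→ {A}; cost 0
[col 2] HKLSYZ: children HKZ:{G}, LSY:{A} ∪→ {A,G}; cost 1
[col 3] HZ: children H:{A}, Z:{T} ∪→ {A,T}; cost 1
[col 3] HKZ: children HZ:{A,T}, K:{G} ∪→ {A,G,T}; cost 1
[col 3] SY: children S:{G}, Y:{G} ∩→ {G}; cost 0
[col 3] LSY: children L:{T}, SY:{G} ∪→ {G,T}; cost 1
[col 3] HKLSYZ: children HKZ:{A,G,T}, LSY:{G,T} ∩→ {G,T}; cost 0
[col 4] HZ: children H:{C}, Z:{A} ∪→ {A,C}; cost 1
[col 4] HKZ: children HZ:{A,C}, K:{T} ∪→ {A,C,T}; cost 1
[col 4] SY: children S:{T}, Y:{T} ∩→ {T}; cost 0
[col 4] LSY: children L:{C}, SY:{T} ∪→ {C,T}; cost 1
[col 4] HKLSYZ: children HKZ:{A,C,T}, LSY:{C,T} ∩→ {C,T}; cost 0
[col 5] HZ: children H:{A}, Z:{T} ∪→ {A,T}; cost 1
[col 5] HKZ: children HZ:{A,T}, K:{C} ∪→ {A,C,T}; cost 1
[col 5] SY: children S:{T}, Y:{A} ∪→ {A,T}; cost 1
[col 5] LSY: children L:{A}, SY:{A,T} ∩→ {A}; cost 0
[col 5] HKLSYZ: children HKZ:{A,C,T}, LSY:{A} ∩→ {A}; cost 0
[col 6] HZ: children H:{A}, Z:{T} ∪→ {A,T}; cost 1
[col 6] HKZ: children HZ:{A,T}, K:{G} ∪→ {A,G,T}; cost 1
[col 6] SY: children S:{A}, Y:{C} ∪→ {A,C}; cost 1
[col 6] LSY: children L:{C}, SY:{A,C} ∩→ {C}; cost 0
[col 6] HKLSYZ: children HKZ:{A,G,T}, LSY:{C} ∪→ {A,C,G,T}; cost 1
[col 7] HZ: children H:{A}, Z:{G} ∪→ {A,G}; cost 1
[col 7] HKZ: children HZ:{A,G}, K:{G} ∩→ {G}; cost 0
[col 7] SY: children S:{G}, Y:{C} ∪→ {C,G}; cost 1
[col 7] LSY: children L:{C}, SY:{C,G} ∩→ {C}; cost 0
[col 7] HKLSYZ: children HKZ:{G}, LSY:{C} ∪→ {C,G}; cost 1
per-site changes: [2, 3, 3, 3, 3, 3, 4, 3]; total = 24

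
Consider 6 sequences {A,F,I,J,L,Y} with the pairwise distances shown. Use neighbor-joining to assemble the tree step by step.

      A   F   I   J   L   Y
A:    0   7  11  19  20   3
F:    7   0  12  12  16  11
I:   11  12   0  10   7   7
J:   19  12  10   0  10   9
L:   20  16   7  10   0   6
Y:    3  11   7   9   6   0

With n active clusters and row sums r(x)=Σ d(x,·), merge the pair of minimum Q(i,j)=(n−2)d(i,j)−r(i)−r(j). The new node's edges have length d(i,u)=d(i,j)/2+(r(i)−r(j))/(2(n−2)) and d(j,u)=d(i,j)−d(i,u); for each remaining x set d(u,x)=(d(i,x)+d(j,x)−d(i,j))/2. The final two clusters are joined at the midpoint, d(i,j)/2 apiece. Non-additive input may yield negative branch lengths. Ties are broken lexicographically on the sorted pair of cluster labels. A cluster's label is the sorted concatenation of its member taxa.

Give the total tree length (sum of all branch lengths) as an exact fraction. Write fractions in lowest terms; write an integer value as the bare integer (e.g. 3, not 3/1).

iteration 1: select A,F (d=7, Q=-90); attach at lengths (15/4, 13/4); label the merged cluster AF
  updated: d(AF,I)=8, d(AF,J)=12, d(AF,L)=29/2, d(AF,Y)=7/2
iteration 2: select AF,Y (d=7/2, Q=-53); attach at lengths (23/6, -1/3); label the merged cluster AFY
  updated: d(AFY,I)=23/4, d(AFY,J)=35/4, d(AFY,L)=17/2
iteration 3: select AFY,I (d=23/4, Q=-137/4); attach at lengths (47/16, 45/16); label the merged cluster AFIY
  updated: d(AFIY,J)=13/2, d(AFIY,L)=39/8
iteration 4: select AFIY,J (d=13/2, Q=-171/8); attach at lengths (11/16, 93/16); label the merged cluster AFIJY
  updated: d(AFIJY,L)=67/16
iteration 5: select AFIJY,L (d=67/16); attach at lengths (67/32, 67/32); label the merged cluster AFIJLY
final tree: (((((A:15/4,F:13/4):23/6,Y:-1/3):47/16,I:45/16):11/16,J:93/16):67/32,L:67/32)
total length: 431/16

431/16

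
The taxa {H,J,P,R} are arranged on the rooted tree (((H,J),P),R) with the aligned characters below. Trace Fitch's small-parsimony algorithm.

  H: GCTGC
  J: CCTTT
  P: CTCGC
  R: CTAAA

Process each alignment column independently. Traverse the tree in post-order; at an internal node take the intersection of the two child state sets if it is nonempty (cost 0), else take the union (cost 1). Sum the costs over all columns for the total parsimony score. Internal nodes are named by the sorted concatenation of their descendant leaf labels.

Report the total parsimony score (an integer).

8

HJ@0: {G} ∪ {C} = {C,G} (union, +1)
HJP@0: {C,G} ∩ {C} = {C} (intersection, +0)
HJPR@0: {C} ∩ {C} = {C} (intersection, +0)
HJ@1: {C} ∩ {C} = {C} (intersection, +0)
HJP@1: {C} ∪ {T} = {C,T} (union, +1)
HJPR@1: {C,T} ∩ {T} = {T} (intersection, +0)
HJ@2: {T} ∩ {T} = {T} (intersection, +0)
HJP@2: {T} ∪ {C} = {C,T} (union, +1)
HJPR@2: {C,T} ∪ {A} = {A,C,T} (union, +1)
HJ@3: {G} ∪ {T} = {G,T} (union, +1)
HJP@3: {G,T} ∩ {G} = {G} (intersection, +0)
HJPR@3: {G} ∪ {A} = {A,G} (union, +1)
HJ@4: {C} ∪ {T} = {C,T} (union, +1)
HJP@4: {C,T} ∩ {C} = {C} (intersection, +0)
HJPR@4: {C} ∪ {A} = {A,C} (union, +1)
per-site changes: [1, 1, 2, 2, 2]; total = 8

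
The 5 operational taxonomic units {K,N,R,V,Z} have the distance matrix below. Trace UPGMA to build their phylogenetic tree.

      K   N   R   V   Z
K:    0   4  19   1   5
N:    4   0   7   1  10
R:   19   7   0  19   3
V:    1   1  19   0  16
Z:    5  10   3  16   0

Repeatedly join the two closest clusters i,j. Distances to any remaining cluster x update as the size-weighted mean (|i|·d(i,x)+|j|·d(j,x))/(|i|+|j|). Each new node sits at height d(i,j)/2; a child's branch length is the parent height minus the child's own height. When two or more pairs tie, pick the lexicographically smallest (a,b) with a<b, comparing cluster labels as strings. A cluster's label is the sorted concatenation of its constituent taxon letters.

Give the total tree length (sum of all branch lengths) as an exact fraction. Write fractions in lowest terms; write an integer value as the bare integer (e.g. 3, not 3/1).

step 1: merge (K,V) at d=1; branch lengths K→1/2, V→1/2; new cluster KV
  updated: d(KV,N)=5/2, d(KV,R)=19, d(KV,Z)=21/2
step 2: merge (KV,N) at d=5/2; branch lengths KV→3/4, N→5/4; new cluster KNV
  updated: d(KNV,R)=15, d(KNV,Z)=31/3
step 3: merge (R,Z) at d=3; branch lengths R→3/2, Z→3/2; new cluster RZ
  updated: d(KNV,RZ)=38/3
step 4: merge (KNV,RZ) at d=38/3; branch lengths KNV→61/12, RZ→29/6; new cluster KNRVZ
final tree: (((K:1/2,V:1/2):3/4,N:5/4):61/12,(R:3/2,Z:3/2):29/6)
total length: 191/12

191/12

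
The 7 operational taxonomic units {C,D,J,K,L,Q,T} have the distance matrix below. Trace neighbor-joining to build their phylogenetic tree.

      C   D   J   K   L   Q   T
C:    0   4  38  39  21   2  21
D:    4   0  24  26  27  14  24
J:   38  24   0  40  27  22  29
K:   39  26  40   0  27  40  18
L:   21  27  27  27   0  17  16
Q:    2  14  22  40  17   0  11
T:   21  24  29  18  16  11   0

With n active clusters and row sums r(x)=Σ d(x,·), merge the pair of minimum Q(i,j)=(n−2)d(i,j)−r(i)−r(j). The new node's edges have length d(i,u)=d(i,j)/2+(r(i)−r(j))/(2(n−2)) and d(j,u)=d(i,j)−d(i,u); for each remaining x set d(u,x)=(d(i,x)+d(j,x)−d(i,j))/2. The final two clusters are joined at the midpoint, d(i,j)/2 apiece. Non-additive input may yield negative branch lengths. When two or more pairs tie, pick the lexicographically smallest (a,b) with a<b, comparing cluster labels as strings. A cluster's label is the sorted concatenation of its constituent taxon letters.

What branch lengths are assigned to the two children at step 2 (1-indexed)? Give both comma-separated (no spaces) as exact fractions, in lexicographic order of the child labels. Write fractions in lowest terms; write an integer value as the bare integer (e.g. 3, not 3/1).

step 1: merge (C,D) at d=4, Q=-224; branch lengths C→13/5, D→7/5; new cluster CD
  updated: d(CD,J)=29, d(CD,K)=61/2, d(CD,L)=22, d(CD,Q)=6, d(CD,T)=41/2
step 2: merge (CD,Q) at d=6, Q=-180; branch lengths CD→9/2, Q→3/2; new cluster CDQ
  updated: d(CDQ,J)=45/2, d(CDQ,K)=129/4, d(CDQ,L)=33/2, d(CDQ,T)=51/4
step 3: merge (K,T) at d=18, Q=-139; branch lengths K→191/12, T→25/12; new cluster KT
  updated: d(CDQ,KT)=27/2, d(J,KT)=51/2, d(KT,L)=25/2
step 4: merge (CDQ,J) at d=45/2, Q=-165/2; branch lengths CDQ→45/8, J→135/8; new cluster CDJQ
  updated: d(CDJQ,KT)=33/4, d(CDJQ,L)=21/2
step 5: merge (CDJQ,KT) at d=33/4, Q=-125/4; branch lengths CDJQ→25/8, KT→41/8; new cluster CDJKQT
  updated: d(CDJKQT,L)=59/8
step 6: merge (CDJKQT,L) at d=59/8; branch lengths CDJKQT→59/16, L→59/16; new cluster CDJKLQT
final tree: (((((C:13/5,D:7/5):9/2,Q:3/2):45/8,J:135/8):25/8,(K:191/12,T:25/12):41/8):59/16,L:59/16)
total length: 529/8

9/2,3/2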